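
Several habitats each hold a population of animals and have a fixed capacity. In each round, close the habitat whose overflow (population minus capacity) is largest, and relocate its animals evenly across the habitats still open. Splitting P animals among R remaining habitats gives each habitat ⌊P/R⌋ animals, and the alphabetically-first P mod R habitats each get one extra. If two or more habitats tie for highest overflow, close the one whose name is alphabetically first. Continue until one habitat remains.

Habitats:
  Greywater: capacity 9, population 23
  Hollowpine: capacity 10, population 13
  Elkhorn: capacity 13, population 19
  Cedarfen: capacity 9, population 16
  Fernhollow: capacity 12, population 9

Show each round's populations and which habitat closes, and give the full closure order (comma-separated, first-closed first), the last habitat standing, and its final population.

Round 1: Cedarfen=16 Elkhorn=19 Fernhollow=9 Greywater=23 Hollowpine=13 → close Greywater (overflow 14)
  23÷4 = 5 each, +1 to first 3
Round 2: Cedarfen=22 Elkhorn=25 Fernhollow=15 Hollowpine=18 → close Cedarfen (overflow 13)
  22÷3 = 7 each, +1 to first 1
Round 3: Elkhorn=33 Fernhollow=22 Hollowpine=25 → close Elkhorn (overflow 20)
  33÷2 = 16 each, +1 to first 1
Round 4: Fernhollow=39 Hollowpine=41 → close Hollowpine (overflow 31)
  41÷1 = 41 each, +1 to first 0

Closure order: Greywater, Cedarfen, Elkhorn, Hollowpine
Last habitat: Fernhollow with 80 animals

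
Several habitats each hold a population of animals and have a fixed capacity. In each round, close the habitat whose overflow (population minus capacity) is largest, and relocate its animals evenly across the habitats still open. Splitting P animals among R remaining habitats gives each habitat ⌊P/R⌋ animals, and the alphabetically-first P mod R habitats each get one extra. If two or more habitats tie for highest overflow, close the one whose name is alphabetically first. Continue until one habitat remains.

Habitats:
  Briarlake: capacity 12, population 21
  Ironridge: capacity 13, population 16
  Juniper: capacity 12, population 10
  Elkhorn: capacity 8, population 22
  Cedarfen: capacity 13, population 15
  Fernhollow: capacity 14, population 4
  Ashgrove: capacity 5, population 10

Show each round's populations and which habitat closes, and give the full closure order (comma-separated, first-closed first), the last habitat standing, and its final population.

Closure order: Elkhorn, Briarlake, Ashgrove, Cedarfen, Ironridge, Juniper
Last habitat: Fernhollow with 98 animals

Round 1: Ashgrove=10 Briarlake=21 Cedarfen=15 Elkhorn=22 Fernhollow=4 Ironridge=16 Juniper=10 → close Elkhorn (overflow 14)
  22÷6 = 3 each, +1 to first 4
Round 2: Ashgrove=14 Briarlake=25 Cedarfen=19 Fernhollow=8 Ironridge=19 Juniper=13 → close Briarlake (overflow 13)
  25÷5 = 5 each, +1 to first 0
Round 3: Ashgrove=19 Cedarfen=24 Fernhollow=13 Ironridge=24 Juniper=18 → close Ashgrove (overflow 14)
  19÷4 = 4 each, +1 to first 3
Round 4: Cedarfen=29 Fernhollow=18 Ironridge=29 Juniper=22 → close Cedarfen (overflow 16)
  29÷3 = 9 each, +1 to first 2
Round 5: Fernhollow=28 Ironridge=39 Juniper=31 → close Ironridge (overflow 26)
  39÷2 = 19 each, +1 to first 1
Round 6: Fernhollow=48 Juniper=50 → close Juniper (overflow 38)
  50÷1 = 50 each, +1 to first 0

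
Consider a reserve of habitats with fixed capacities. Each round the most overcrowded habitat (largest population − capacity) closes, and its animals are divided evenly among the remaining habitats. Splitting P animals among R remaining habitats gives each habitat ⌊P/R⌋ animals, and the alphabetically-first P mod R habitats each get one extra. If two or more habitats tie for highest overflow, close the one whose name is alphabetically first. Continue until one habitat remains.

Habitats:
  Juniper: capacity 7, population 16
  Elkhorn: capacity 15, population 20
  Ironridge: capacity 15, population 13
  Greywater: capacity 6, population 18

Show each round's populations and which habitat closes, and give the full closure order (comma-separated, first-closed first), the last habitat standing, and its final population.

Round 1: Elkhorn=20 Greywater=18 Ironridge=13 Juniper=16 → close Greywater (overflow 12)
  18÷3 = 6 each, +1 to first 0
Round 2: Elkhorn=26 Ironridge=19 Juniper=22 → close Juniper (overflow 15)
  22÷2 = 11 each, +1 to first 0
Round 3: Elkhorn=37 Ironridge=30 → close Elkhorn (overflow 22)
  37÷1 = 37 each, +1 to first 0

Closure order: Greywater, Juniper, Elkhorn
Last habitat: Ironridge with 67 animals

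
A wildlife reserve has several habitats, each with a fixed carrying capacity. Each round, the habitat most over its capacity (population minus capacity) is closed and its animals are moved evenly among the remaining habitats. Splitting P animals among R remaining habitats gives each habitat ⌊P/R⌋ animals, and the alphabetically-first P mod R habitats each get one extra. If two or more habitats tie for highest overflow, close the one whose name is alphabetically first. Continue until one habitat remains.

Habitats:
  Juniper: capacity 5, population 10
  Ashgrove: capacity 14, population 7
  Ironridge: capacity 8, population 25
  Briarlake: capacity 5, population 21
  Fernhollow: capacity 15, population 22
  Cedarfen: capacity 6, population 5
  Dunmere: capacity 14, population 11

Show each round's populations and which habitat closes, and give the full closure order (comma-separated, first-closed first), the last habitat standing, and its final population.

Round 1: Ashgrove=7 Briarlake=21 Cedarfen=5 Dunmere=11 Fernhollow=22 Ironridge=25 Juniper=10 → close Ironridge (overflow 17)
  25÷6 = 4 each, +1 to first 1
Round 2: Ashgrove=12 Briarlake=25 Cedarfen=9 Dunmere=15 Fernhollow=26 Juniper=14 → close Briarlake (overflow 20)
  25÷5 = 5 each, +1 to first 0
Round 3: Ashgrove=17 Cedarfen=14 Dunmere=20 Fernhollow=31 Juniper=19 → close Fernhollow (overflow 16)
  31÷4 = 7 each, +1 to first 3
Round 4: Ashgrove=25 Cedarfen=22 Dunmere=28 Juniper=26 → close Juniper (overflow 21)
  26÷3 = 8 each, +1 to first 2
Round 5: Ashgrove=34 Cedarfen=31 Dunmere=36 → close Cedarfen (overflow 25)
  31÷2 = 15 each, +1 to first 1
Round 6: Ashgrove=50 Dunmere=51 → close Dunmere (overflow 37)
  51÷1 = 51 each, +1 to first 0

Closure order: Ironridge, Briarlake, Fernhollow, Juniper, Cedarfen, Dunmere
Last habitat: Ashgrove with 101 animals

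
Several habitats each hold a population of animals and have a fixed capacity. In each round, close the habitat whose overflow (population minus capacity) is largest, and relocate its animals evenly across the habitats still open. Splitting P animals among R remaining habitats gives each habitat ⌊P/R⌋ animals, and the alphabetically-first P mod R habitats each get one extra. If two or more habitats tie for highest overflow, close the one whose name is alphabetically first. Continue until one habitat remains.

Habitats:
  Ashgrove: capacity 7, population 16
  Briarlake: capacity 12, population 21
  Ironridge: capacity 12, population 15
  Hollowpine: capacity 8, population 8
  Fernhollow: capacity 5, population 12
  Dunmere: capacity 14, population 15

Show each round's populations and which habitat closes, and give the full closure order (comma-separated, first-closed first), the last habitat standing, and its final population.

Round 1: Ashgrove=16 Briarlake=21 Dunmere=15 Fernhollow=12 Hollowpine=8 Ironridge=15 → close Ashgrove (overflow 9)
  16÷5 = 3 each, +1 to first 1
Round 2: Briarlake=25 Dunmere=18 Fernhollow=15 Hollowpine=11 Ironridge=18 → close Briarlake (overflow 13)
  25÷4 = 6 each, +1 to first 1
Round 3: Dunmere=25 Fernhollow=21 Hollowpine=17 Ironridge=24 → close Fernhollow (overflow 16)
  21÷3 = 7 each, +1 to first 0
Round 4: Dunmere=32 Hollowpine=24 Ironridge=31 → close Ironridge (overflow 19)
  31÷2 = 15 each, +1 to first 1
Round 5: Dunmere=48 Hollowpine=39 → close Dunmere (overflow 34)
  48÷1 = 48 each, +1 to first 0

Closure order: Ashgrove, Briarlake, Fernhollow, Ironridge, Dunmere
Last habitat: Hollowpine with 87 animals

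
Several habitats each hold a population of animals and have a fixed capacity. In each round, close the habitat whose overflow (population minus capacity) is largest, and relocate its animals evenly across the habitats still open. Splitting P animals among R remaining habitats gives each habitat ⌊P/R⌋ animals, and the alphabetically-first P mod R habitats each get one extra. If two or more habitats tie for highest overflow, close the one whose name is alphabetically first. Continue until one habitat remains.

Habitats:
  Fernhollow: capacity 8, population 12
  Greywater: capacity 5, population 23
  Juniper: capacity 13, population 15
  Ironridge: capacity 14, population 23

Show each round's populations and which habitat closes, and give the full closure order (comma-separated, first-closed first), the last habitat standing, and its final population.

Closure order: Greywater, Ironridge, Fernhollow
Last habitat: Juniper with 73 animals

Round 1: Fernhollow=12 Greywater=23 Ironridge=23 Juniper=15 → close Greywater (overflow 18)
  23÷3 = 7 each, +1 to first 2
Round 2: Fernhollow=20 Ironridge=31 Juniper=22 → close Ironridge (overflow 17)
  31÷2 = 15 each, +1 to first 1
Round 3: Fernhollow=36 Juniper=37 → close Fernhollow (overflow 28)
  36÷1 = 36 each, +1 to first 0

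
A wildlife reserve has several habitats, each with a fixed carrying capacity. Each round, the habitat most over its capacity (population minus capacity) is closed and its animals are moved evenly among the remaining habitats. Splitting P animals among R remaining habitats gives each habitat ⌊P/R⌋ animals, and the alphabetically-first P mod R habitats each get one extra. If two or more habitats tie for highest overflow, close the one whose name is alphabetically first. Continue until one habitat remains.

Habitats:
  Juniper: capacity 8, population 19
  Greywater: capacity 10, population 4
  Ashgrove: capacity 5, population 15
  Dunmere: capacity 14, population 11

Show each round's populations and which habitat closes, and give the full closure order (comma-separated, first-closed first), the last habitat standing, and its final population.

Closure order: Juniper, Ashgrove, Dunmere
Last habitat: Greywater with 49 animals

Round 1: Ashgrove=15 Dunmere=11 Greywater=4 Juniper=19 → close Juniper (overflow 11)
  19÷3 = 6 each, +1 to first 1
Round 2: Ashgrove=22 Dunmere=17 Greywater=10 → close Ashgrove (overflow 17)
  22÷2 = 11 each, +1 to first 0
Round 3: Dunmere=28 Greywater=21 → close Dunmere (overflow 14)
  28÷1 = 28 each, +1 to first 0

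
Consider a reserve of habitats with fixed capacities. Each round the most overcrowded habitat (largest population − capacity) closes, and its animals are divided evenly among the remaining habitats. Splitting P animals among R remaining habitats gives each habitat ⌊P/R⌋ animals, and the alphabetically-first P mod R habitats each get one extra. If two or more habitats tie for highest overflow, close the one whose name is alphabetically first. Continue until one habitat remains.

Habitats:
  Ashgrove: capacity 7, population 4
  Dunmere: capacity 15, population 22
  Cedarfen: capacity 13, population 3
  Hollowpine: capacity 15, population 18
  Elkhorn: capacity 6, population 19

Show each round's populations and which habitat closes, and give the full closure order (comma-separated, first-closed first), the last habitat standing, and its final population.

Round 1: Ashgrove=4 Cedarfen=3 Dunmere=22 Elkhorn=19 Hollowpine=18 → close Elkhorn (overflow 13)
  19÷4 = 4 each, +1 to first 3
Round 2: Ashgrove=9 Cedarfen=8 Dunmere=27 Hollowpine=22 → close Dunmere (overflow 12)
  27÷3 = 9 each, +1 to first 0
Round 3: Ashgrove=18 Cedarfen=17 Hollowpine=31 → close Hollowpine (overflow 16)
  31÷2 = 15 each, +1 to first 1
Round 4: Ashgrove=34 Cedarfen=32 → close Ashgrove (overflow 27)
  34÷1 = 34 each, +1 to first 0

Closure order: Elkhorn, Dunmere, Hollowpine, Ashgrove
Last habitat: Cedarfen with 66 animals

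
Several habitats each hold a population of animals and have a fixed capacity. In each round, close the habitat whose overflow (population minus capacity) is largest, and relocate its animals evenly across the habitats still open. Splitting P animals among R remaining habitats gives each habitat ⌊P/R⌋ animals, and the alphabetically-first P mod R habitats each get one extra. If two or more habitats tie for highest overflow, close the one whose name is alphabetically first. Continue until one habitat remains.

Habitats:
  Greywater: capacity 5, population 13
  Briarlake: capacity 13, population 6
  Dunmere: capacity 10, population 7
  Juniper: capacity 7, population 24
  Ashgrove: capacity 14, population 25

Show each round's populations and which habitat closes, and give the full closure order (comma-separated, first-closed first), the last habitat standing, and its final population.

Round 1: Ashgrove=25 Briarlake=6 Dunmere=7 Greywater=13 Juniper=24 → close Juniper (overflow 17)
  24÷4 = 6 each, +1 to first 0
Round 2: Ashgrove=31 Briarlake=12 Dunmere=13 Greywater=19 → close Ashgrove (overflow 17)
  31÷3 = 10 each, +1 to first 1
Round 3: Briarlake=23 Dunmere=23 Greywater=29 → close Greywater (overflow 24)
  29÷2 = 14 each, +1 to first 1
Round 4: Briarlake=38 Dunmere=37 → close Dunmere (overflow 27)
  37÷1 = 37 each, +1 to first 0

Closure order: Juniper, Ashgrove, Greywater, Dunmere
Last habitat: Briarlake with 75 animals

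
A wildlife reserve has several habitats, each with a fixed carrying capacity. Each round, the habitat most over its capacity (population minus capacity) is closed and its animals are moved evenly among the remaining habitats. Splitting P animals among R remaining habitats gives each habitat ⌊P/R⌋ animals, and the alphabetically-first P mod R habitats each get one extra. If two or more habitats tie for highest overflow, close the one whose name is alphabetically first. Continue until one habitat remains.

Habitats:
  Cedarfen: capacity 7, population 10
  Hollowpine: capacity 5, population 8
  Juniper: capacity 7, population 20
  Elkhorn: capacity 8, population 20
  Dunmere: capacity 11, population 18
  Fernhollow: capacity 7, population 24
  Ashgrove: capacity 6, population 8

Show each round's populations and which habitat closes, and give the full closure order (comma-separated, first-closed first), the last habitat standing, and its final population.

Closure order: Fernhollow, Juniper, Elkhorn, Dunmere, Ashgrove, Cedarfen
Last habitat: Hollowpine with 108 animals

Round 1: Ashgrove=8 Cedarfen=10 Dunmere=18 Elkhorn=20 Fernhollow=24 Hollowpine=8 Juniper=20 → close Fernhollow (overflow 17)
  24÷6 = 4 each, +1 to first 0
Round 2: Ashgrove=12 Cedarfen=14 Dunmere=22 Elkhorn=24 Hollowpine=12 Juniper=24 → close Juniper (overflow 17)
  24÷5 = 4 each, +1 to first 4
Round 3: Ashgrove=17 Cedarfen=19 Dunmere=27 Elkhorn=29 Hollowpine=16 → close Elkhorn (overflow 21)
  29÷4 = 7 each, +1 to first 1
Round 4: Ashgrove=25 Cedarfen=26 Dunmere=34 Hollowpine=23 → close Dunmere (overflow 23)
  34÷3 = 11 each, +1 to first 1
Round 5: Ashgrove=37 Cedarfen=37 Hollowpine=34 → close Ashgrove (overflow 31)
  37÷2 = 18 each, +1 to first 1
Round 6: Cedarfen=56 Hollowpine=52 → close Cedarfen (overflow 49)
  56÷1 = 56 each, +1 to first 0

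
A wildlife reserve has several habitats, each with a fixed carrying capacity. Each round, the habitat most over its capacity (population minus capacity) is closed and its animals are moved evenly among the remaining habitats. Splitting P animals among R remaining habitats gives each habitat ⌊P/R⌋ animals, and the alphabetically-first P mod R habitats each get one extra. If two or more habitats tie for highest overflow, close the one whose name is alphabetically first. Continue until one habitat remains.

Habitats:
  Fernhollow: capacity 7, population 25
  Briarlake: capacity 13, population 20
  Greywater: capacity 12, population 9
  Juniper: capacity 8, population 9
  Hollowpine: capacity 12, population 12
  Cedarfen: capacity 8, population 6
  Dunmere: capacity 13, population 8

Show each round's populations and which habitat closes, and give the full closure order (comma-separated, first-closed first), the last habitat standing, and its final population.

Round 1: Briarlake=20 Cedarfen=6 Dunmere=8 Fernhollow=25 Greywater=9 Hollowpine=12 Juniper=9 → close Fernhollow (overflow 18)
  25÷6 = 4 each, +1 to first 1
Round 2: Briarlake=25 Cedarfen=10 Dunmere=12 Greywater=13 Hollowpine=16 Juniper=13 → close Briarlake (overflow 12)
  25÷5 = 5 each, +1 to first 0
Round 3: Cedarfen=15 Dunmere=17 Greywater=18 Hollowpine=21 Juniper=18 → close Juniper (overflow 10)
  18÷4 = 4 each, +1 to first 2
Round 4: Cedarfen=20 Dunmere=22 Greywater=22 Hollowpine=25 → close Hollowpine (overflow 13)
  25÷3 = 8 each, +1 to first 1
Round 5: Cedarfen=29 Dunmere=30 Greywater=30 → close Cedarfen (overflow 21)
  29÷2 = 14 each, +1 to first 1
Round 6: Dunmere=45 Greywater=44 → close Dunmere (overflow 32)
  45÷1 = 45 each, +1 to first 0

Closure order: Fernhollow, Briarlake, Juniper, Hollowpine, Cedarfen, Dunmere
Last habitat: Greywater with 89 animals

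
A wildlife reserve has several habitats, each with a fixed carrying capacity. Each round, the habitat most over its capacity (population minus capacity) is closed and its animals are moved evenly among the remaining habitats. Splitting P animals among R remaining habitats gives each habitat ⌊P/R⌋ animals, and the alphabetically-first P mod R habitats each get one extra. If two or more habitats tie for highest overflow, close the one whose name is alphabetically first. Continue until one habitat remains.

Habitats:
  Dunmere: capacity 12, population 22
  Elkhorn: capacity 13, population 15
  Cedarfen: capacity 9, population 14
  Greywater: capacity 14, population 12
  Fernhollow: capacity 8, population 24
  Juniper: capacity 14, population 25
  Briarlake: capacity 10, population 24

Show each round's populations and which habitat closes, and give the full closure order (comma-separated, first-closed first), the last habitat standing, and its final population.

Round 1: Briarlake=24 Cedarfen=14 Dunmere=22 Elkhorn=15 Fernhollow=24 Greywater=12 Juniper=25 → close Fernhollow (overflow 16)
  24÷6 = 4 each, +1 to first 0
Round 2: Briarlake=28 Cedarfen=18 Dunmere=26 Elkhorn=19 Greywater=16 Juniper=29 → close Briarlake (overflow 18)
  28÷5 = 5 each, +1 to first 3
Round 3: Cedarfen=24 Dunmere=32 Elkhorn=25 Greywater=21 Juniper=34 → close Dunmere (overflow 20)
  32÷4 = 8 each, +1 to first 0
Round 4: Cedarfen=32 Elkhorn=33 Greywater=29 Juniper=42 → close Juniper (overflow 28)
  42÷3 = 14 each, +1 to first 0
Round 5: Cedarfen=46 Elkhorn=47 Greywater=43 → close Cedarfen (overflow 37)
  46÷2 = 23 each, +1 to first 0
Round 6: Elkhorn=70 Greywater=66 → close Elkhorn (overflow 57)
  70÷1 = 70 each, +1 to first 0

Closure order: Fernhollow, Briarlake, Dunmere, Juniper, Cedarfen, Elkhorn
Last habitat: Greywater with 136 animals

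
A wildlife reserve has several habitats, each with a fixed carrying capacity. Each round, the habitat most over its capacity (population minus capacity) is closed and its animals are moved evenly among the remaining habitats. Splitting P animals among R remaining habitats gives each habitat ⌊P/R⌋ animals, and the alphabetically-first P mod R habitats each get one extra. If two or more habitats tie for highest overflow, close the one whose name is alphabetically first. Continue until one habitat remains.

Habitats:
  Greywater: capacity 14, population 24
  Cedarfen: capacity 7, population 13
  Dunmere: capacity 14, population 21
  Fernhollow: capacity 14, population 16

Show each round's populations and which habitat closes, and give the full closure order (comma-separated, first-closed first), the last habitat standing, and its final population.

Round 1: Cedarfen=13 Dunmere=21 Fernhollow=16 Greywater=24 → close Greywater (overflow 10)
  24÷3 = 8 each, +1 to first 0
Round 2: Cedarfen=21 Dunmere=29 Fernhollow=24 → close Dunmere (overflow 15)
  29÷2 = 14 each, +1 to first 1
Round 3: Cedarfen=36 Fernhollow=38 → close Cedarfen (overflow 29)
  36÷1 = 36 each, +1 to first 0

Closure order: Greywater, Dunmere, Cedarfen
Last habitat: Fernhollow with 74 animals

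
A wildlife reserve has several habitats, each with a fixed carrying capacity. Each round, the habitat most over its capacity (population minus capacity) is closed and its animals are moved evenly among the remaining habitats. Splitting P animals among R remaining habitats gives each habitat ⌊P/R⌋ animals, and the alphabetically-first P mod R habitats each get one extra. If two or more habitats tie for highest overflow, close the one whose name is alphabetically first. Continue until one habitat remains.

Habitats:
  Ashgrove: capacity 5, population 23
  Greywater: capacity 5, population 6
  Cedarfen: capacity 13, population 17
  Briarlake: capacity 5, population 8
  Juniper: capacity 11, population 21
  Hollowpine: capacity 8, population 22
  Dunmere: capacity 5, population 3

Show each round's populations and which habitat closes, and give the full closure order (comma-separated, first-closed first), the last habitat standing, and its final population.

Closure order: Ashgrove, Hollowpine, Juniper, Briarlake, Cedarfen, Greywater
Last habitat: Dunmere with 100 animals

Round 1: Ashgrove=23 Briarlake=8 Cedarfen=17 Dunmere=3 Greywater=6 Hollowpine=22 Juniper=21 → close Ashgrove (overflow 18)
  23÷6 = 3 each, +1 to first 5
Round 2: Briarlake=12 Cedarfen=21 Dunmere=7 Greywater=10 Hollowpine=26 Juniper=24 → close Hollowpine (overflow 18)
  26÷5 = 5 each, +1 to first 1
Round 3: Briarlake=18 Cedarfen=26 Dunmere=12 Greywater=15 Juniper=29 → close Juniper (overflow 18)
  29÷4 = 7 each, +1 to first 1
Round 4: Briarlake=26 Cedarfen=33 Dunmere=19 Greywater=22 → close Briarlake (overflow 21)
  26÷3 = 8 each, +1 to first 2
Round 5: Cedarfen=42 Dunmere=28 Greywater=30 → close Cedarfen (overflow 29)
  42÷2 = 21 each, +1 to first 0
Round 6: Dunmere=49 Greywater=51 → close Greywater (overflow 46)
  51÷1 = 51 each, +1 to first 0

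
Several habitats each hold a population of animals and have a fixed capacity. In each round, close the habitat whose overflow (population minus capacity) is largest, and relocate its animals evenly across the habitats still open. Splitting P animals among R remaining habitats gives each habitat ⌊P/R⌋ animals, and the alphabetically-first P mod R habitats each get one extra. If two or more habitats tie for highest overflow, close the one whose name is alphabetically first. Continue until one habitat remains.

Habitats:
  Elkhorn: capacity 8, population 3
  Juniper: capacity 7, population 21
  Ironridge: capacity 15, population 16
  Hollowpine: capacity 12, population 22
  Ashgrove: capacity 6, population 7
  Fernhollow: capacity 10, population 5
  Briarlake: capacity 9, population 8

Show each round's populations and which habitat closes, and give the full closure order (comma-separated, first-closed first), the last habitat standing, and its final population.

Closure order: Juniper, Hollowpine, Ashgrove, Ironridge, Briarlake, Elkhorn
Last habitat: Fernhollow with 82 animals

Round 1: Ashgrove=7 Briarlake=8 Elkhorn=3 Fernhollow=5 Hollowpine=22 Ironridge=16 Juniper=21 → close Juniper (overflow 14)
  21÷6 = 3 each, +1 to first 3
Round 2: Ashgrove=11 Briarlake=12 Elkhorn=7 Fernhollow=8 Hollowpine=25 Ironridge=19 → close Hollowpine (overflow 13)
  25÷5 = 5 each, +1 to first 0
Round 3: Ashgrove=16 Briarlake=17 Elkhorn=12 Fernhollow=13 Ironridge=24 → close Ashgrove (overflow 10)
  16÷4 = 4 each, +1 to first 0
Round 4: Briarlake=21 Elkhorn=16 Fernhollow=17 Ironridge=28 → close Ironridge (overflow 13)
  28÷3 = 9 each, +1 to first 1
Round 5: Briarlake=31 Elkhorn=25 Fernhollow=26 → close Briarlake (overflow 22)
  31÷2 = 15 each, +1 to first 1
Round 6: Elkhorn=41 Fernhollow=41 → close Elkhorn (overflow 33)
  41÷1 = 41 each, +1 to first 0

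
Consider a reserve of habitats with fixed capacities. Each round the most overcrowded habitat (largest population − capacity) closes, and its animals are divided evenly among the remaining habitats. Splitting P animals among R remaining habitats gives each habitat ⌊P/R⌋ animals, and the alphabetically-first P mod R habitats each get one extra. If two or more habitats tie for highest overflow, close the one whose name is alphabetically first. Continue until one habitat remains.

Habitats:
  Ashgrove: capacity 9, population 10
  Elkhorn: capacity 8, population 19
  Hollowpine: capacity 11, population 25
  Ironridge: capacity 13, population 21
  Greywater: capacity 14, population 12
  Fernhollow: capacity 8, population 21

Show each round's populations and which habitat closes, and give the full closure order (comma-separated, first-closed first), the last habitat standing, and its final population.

Closure order: Hollowpine, Fernhollow, Elkhorn, Ironridge, Ashgrove
Last habitat: Greywater with 108 animals

Round 1: Ashgrove=10 Elkhorn=19 Fernhollow=21 Greywater=12 Hollowpine=25 Ironridge=21 → close Hollowpine (overflow 14)
  25÷5 = 5 each, +1 to first 0
Round 2: Ashgrove=15 Elkhorn=24 Fernhollow=26 Greywater=17 Ironridge=26 → close Fernhollow (overflow 18)
  26÷4 = 6 each, +1 to first 2
Round 3: Ashgrove=22 Elkhorn=31 Greywater=23 Ironridge=32 → close Elkhorn (overflow 23)
  31÷3 = 10 each, +1 to first 1
Round 4: Ashgrove=33 Greywater=33 Ironridge=42 → close Ironridge (overflow 29)
  42÷2 = 21 each, +1 to first 0
Round 5: Ashgrove=54 Greywater=54 → close Ashgrove (overflow 45)
  54÷1 = 54 each, +1 to first 0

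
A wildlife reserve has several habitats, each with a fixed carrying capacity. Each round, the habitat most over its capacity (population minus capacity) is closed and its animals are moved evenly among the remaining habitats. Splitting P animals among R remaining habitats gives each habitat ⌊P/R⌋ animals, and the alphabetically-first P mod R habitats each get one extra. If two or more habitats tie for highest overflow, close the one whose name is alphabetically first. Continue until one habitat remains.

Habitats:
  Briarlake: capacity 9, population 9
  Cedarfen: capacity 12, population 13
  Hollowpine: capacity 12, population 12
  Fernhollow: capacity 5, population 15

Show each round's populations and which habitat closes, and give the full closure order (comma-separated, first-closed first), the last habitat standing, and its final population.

Round 1: Briarlake=9 Cedarfen=13 Fernhollow=15 Hollowpine=12 → close Fernhollow (overflow 10)
  15÷3 = 5 each, +1 to first 0
Round 2: Briarlake=14 Cedarfen=18 Hollowpine=17 → close Cedarfen (overflow 6)
  18÷2 = 9 each, +1 to first 0
Round 3: Briarlake=23 Hollowpine=26 → close Briarlake (overflow 14)
  23÷1 = 23 each, +1 to first 0

Closure order: Fernhollow, Cedarfen, Briarlake
Last habitat: Hollowpine with 49 animals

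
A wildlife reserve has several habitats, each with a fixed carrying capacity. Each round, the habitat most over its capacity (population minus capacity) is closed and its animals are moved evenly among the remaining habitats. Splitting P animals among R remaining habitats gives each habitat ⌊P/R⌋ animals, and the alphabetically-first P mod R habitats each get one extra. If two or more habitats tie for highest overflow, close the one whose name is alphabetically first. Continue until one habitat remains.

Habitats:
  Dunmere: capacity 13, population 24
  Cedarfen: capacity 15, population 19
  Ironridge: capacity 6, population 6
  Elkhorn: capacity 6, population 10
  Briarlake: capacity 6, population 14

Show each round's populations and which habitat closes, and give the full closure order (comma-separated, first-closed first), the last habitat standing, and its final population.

Closure order: Dunmere, Briarlake, Cedarfen, Elkhorn
Last habitat: Ironridge with 73 animals

Round 1: Briarlake=14 Cedarfen=19 Dunmere=24 Elkhorn=10 Ironridge=6 → close Dunmere (overflow 11)
  24÷4 = 6 each, +1 to first 0
Round 2: Briarlake=20 Cedarfen=25 Elkhorn=16 Ironridge=12 → close Briarlake (overflow 14)
  20÷3 = 6 each, +1 to first 2
Round 3: Cedarfen=32 Elkhorn=23 Ironridge=18 → close Cedarfen (overflow 17)
  32÷2 = 16 each, +1 to first 0
Round 4: Elkhorn=39 Ironridge=34 → close Elkhorn (overflow 33)
  39÷1 = 39 each, +1 to first 0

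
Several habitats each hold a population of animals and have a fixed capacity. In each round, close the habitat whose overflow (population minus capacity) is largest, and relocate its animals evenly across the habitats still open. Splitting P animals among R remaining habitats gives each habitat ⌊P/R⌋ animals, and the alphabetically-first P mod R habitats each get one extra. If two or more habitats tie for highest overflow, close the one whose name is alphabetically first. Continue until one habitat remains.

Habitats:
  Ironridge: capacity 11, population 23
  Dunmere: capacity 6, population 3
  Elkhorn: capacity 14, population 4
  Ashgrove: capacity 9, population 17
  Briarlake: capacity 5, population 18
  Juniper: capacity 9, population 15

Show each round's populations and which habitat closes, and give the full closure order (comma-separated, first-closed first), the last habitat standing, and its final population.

Round 1: Ashgrove=17 Briarlake=18 Dunmere=3 Elkhorn=4 Ironridge=23 Juniper=15 → close Briarlake (overflow 13)
  18÷5 = 3 each, +1 to first 3
Round 2: Ashgrove=21 Dunmere=7 Elkhorn=8 Ironridge=26 Juniper=18 → close Ironridge (overflow 15)
  26÷4 = 6 each, +1 to first 2
Round 3: Ashgrove=28 Dunmere=14 Elkhorn=14 Juniper=24 → close Ashgrove (overflow 19)
  28÷3 = 9 each, +1 to first 1
Round 4: Dunmere=24 Elkhorn=23 Juniper=33 → close Juniper (overflow 24)
  33÷2 = 16 each, +1 to first 1
Round 5: Dunmere=41 Elkhorn=39 → close Dunmere (overflow 35)
  41÷1 = 41 each, +1 to first 0

Closure order: Briarlake, Ironridge, Ashgrove, Juniper, Dunmere
Last habitat: Elkhorn with 80 animals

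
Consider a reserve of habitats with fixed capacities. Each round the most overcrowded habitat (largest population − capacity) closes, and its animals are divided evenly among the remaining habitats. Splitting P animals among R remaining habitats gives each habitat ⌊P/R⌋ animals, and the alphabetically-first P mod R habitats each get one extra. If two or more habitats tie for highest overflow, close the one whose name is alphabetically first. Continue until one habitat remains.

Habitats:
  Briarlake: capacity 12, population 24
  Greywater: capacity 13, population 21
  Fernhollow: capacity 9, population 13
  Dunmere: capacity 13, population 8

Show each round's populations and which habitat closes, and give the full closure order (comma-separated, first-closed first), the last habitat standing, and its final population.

Closure order: Briarlake, Greywater, Fernhollow
Last habitat: Dunmere with 66 animals

Round 1: Briarlake=24 Dunmere=8 Fernhollow=13 Greywater=21 → close Briarlake (overflow 12)
  24÷3 = 8 each, +1 to first 0
Round 2: Dunmere=16 Fernhollow=21 Greywater=29 → close Greywater (overflow 16)
  29÷2 = 14 each, +1 to first 1
Round 3: Dunmere=31 Fernhollow=35 → close Fernhollow (overflow 26)
  35÷1 = 35 each, +1 to first 0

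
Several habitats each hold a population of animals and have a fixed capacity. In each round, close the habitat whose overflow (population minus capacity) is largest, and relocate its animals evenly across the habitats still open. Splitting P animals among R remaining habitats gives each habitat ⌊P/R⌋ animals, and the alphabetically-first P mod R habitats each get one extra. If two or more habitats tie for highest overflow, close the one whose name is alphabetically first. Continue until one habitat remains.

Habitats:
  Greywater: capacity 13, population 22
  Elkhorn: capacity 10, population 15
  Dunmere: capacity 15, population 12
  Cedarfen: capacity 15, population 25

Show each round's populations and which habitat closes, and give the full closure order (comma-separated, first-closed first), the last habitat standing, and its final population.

Round 1: Cedarfen=25 Dunmere=12 Elkhorn=15 Greywater=22 → close Cedarfen (overflow 10)
  25÷3 = 8 each, +1 to first 1
Round 2: Dunmere=21 Elkhorn=23 Greywater=30 → close Greywater (overflow 17)
  30÷2 = 15 each, +1 to first 0
Round 3: Dunmere=36 Elkhorn=38 → close Elkhorn (overflow 28)
  38÷1 = 38 each, +1 to first 0

Closure order: Cedarfen, Greywater, Elkhorn
Last habitat: Dunmere with 74 animals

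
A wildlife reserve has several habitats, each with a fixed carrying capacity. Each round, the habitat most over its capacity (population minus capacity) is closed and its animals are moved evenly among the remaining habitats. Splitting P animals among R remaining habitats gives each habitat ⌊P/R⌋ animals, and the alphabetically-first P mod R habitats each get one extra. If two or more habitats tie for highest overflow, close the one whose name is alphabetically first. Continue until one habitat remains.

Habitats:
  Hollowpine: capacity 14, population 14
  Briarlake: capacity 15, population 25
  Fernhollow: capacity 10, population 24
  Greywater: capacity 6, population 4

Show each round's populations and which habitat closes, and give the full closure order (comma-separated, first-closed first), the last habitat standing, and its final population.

Closure order: Fernhollow, Briarlake, Hollowpine
Last habitat: Greywater with 67 animals

Round 1: Briarlake=25 Fernhollow=24 Greywater=4 Hollowpine=14 → close Fernhollow (overflow 14)
  24÷3 = 8 each, +1 to first 0
Round 2: Briarlake=33 Greywater=12 Hollowpine=22 → close Briarlake (overflow 18)
  33÷2 = 16 each, +1 to first 1
Round 3: Greywater=29 Hollowpine=38 → close Hollowpine (overflow 24)
  38÷1 = 38 each, +1 to first 0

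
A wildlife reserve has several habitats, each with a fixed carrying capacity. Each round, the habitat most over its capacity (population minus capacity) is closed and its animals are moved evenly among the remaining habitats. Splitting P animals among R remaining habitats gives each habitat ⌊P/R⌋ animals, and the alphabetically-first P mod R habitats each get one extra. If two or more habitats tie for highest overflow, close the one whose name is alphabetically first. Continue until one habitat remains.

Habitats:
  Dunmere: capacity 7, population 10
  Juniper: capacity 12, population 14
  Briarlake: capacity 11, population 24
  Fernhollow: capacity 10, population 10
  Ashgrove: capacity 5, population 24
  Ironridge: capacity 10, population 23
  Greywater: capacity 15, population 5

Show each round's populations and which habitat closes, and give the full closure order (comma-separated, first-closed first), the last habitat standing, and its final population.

Closure order: Ashgrove, Briarlake, Ironridge, Dunmere, Fernhollow, Juniper
Last habitat: Greywater with 110 animals

Round 1: Ashgrove=24 Briarlake=24 Dunmere=10 Fernhollow=10 Greywater=5 Ironridge=23 Juniper=14 → close Ashgrove (overflow 19)
  24÷6 = 4 each, +1 to first 0
Round 2: Briarlake=28 Dunmere=14 Fernhollow=14 Greywater=9 Ironridge=27 Juniper=18 → close Briarlake (overflow 17)
  28÷5 = 5 each, +1 to first 3
Round 3: Dunmere=20 Fernhollow=20 Greywater=15 Ironridge=32 Juniper=23 → close Ironridge (overflow 22)
  32÷4 = 8 each, +1 to first 0
Round 4: Dunmere=28 Fernhollow=28 Greywater=23 Juniper=31 → close Dunmere (overflow 21)
  28÷3 = 9 each, +1 to first 1
Round 5: Fernhollow=38 Greywater=32 Juniper=40 → close Fernhollow (overflow 28)
  38÷2 = 19 each, +1 to first 0
Round 6: Greywater=51 Juniper=59 → close Juniper (overflow 47)
  59÷1 = 59 each, +1 to first 0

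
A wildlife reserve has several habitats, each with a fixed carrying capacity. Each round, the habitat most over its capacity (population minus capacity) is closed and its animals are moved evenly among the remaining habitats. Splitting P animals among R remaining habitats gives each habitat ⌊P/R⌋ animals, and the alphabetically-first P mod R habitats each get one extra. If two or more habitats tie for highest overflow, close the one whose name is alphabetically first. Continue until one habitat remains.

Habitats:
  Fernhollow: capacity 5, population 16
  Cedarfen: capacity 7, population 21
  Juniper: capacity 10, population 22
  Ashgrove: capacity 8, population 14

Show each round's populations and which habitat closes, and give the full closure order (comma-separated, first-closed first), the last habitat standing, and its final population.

Closure order: Cedarfen, Juniper, Fernhollow
Last habitat: Ashgrove with 73 animals

Round 1: Ashgrove=14 Cedarfen=21 Fernhollow=16 Juniper=22 → close Cedarfen (overflow 14)
  21÷3 = 7 each, +1 to first 0
Round 2: Ashgrove=21 Fernhollow=23 Juniper=29 → close Juniper (overflow 19)
  29÷2 = 14 each, +1 to first 1
Round 3: Ashgrove=36 Fernhollow=37 → close Fernhollow (overflow 32)
  37÷1 = 37 each, +1 to first 0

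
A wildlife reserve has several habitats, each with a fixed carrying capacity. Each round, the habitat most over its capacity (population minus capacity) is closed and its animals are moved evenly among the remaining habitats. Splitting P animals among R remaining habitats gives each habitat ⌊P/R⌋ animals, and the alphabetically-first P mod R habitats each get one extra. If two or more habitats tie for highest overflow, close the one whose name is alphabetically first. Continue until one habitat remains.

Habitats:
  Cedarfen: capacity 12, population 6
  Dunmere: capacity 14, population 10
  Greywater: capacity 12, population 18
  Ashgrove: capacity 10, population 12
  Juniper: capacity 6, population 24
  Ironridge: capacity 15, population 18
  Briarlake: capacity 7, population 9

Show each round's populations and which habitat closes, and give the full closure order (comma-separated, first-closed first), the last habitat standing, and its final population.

Closure order: Juniper, Greywater, Ashgrove, Briarlake, Ironridge, Dunmere
Last habitat: Cedarfen with 97 animals

Round 1: Ashgrove=12 Briarlake=9 Cedarfen=6 Dunmere=10 Greywater=18 Ironridge=18 Juniper=24 → close Juniper (overflow 18)
  24÷6 = 4 each, +1 to first 0
Round 2: Ashgrove=16 Briarlake=13 Cedarfen=10 Dunmere=14 Greywater=22 Ironridge=22 → close Greywater (overflow 10)
  22÷5 = 4 each, +1 to first 2
Round 3: Ashgrove=21 Briarlake=18 Cedarfen=14 Dunmere=18 Ironridge=26 → close Ashgrove (overflow 11)
  21÷4 = 5 each, +1 to first 1
Round 4: Briarlake=24 Cedarfen=19 Dunmere=23 Ironridge=31 → close Briarlake (overflow 17)
  24÷3 = 8 each, +1 to first 0
Round 5: Cedarfen=27 Dunmere=31 Ironridge=39 → close Ironridge (overflow 24)
  39÷2 = 19 each, +1 to first 1
Round 6: Cedarfen=47 Dunmere=50 → close Dunmere (overflow 36)
  50÷1 = 50 each, +1 to first 0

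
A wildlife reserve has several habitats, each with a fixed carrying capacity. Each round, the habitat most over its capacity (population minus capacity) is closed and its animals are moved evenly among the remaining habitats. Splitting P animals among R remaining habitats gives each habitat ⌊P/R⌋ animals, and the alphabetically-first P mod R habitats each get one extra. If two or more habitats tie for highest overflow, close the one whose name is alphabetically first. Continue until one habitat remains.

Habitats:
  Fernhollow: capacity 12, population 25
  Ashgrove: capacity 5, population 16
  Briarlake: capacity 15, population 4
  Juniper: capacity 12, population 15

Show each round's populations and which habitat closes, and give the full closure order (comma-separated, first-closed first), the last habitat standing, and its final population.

Closure order: Fernhollow, Ashgrove, Juniper
Last habitat: Briarlake with 60 animals

Round 1: Ashgrove=16 Briarlake=4 Fernhollow=25 Juniper=15 → close Fernhollow (overflow 13)
  25÷3 = 8 each, +1 to first 1
Round 2: Ashgrove=25 Briarlake=12 Juniper=23 → close Ashgrove (overflow 20)
  25÷2 = 12 each, +1 to first 1
Round 3: Briarlake=25 Juniper=35 → close Juniper (overflow 23)
  35÷1 = 35 each, +1 to first 0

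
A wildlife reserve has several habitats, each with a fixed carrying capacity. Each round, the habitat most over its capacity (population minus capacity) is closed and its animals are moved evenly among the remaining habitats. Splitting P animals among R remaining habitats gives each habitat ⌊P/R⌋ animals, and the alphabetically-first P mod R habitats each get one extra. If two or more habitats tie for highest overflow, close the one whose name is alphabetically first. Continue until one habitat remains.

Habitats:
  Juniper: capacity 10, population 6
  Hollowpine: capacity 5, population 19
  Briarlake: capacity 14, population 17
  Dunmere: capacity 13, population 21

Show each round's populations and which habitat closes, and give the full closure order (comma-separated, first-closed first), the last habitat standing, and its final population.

Closure order: Hollowpine, Dunmere, Briarlake
Last habitat: Juniper with 63 animals

Round 1: Briarlake=17 Dunmere=21 Hollowpine=19 Juniper=6 → close Hollowpine (overflow 14)
  19÷3 = 6 each, +1 to first 1
Round 2: Briarlake=24 Dunmere=27 Juniper=12 → close Dunmere (overflow 14)
  27÷2 = 13 each, +1 to first 1
Round 3: Briarlake=38 Juniper=25 → close Briarlake (overflow 24)
  38÷1 = 38 each, +1 to first 0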